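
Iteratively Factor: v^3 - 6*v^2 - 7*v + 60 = (v + 3)*(v^2 - 9*v + 20) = (v - 4)*(v + 3)*(v - 5)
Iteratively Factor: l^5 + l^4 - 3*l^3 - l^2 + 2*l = (l - 1)*(l^4 + 2*l^3 - l^2 - 2*l) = (l - 1)^2*(l^3 + 3*l^2 + 2*l) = l*(l - 1)^2*(l^2 + 3*l + 2) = l*(l - 1)^2*(l + 1)*(l + 2)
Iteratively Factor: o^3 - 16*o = (o - 4)*(o^2 + 4*o) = o*(o - 4)*(o + 4)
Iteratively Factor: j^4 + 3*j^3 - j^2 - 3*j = (j + 3)*(j^3 - j) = (j + 1)*(j + 3)*(j^2 - j) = (j - 1)*(j + 1)*(j + 3)*(j)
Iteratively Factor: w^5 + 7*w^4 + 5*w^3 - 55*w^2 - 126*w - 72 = (w + 2)*(w^4 + 5*w^3 - 5*w^2 - 45*w - 36) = (w - 3)*(w + 2)*(w^3 + 8*w^2 + 19*w + 12) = (w - 3)*(w + 2)*(w + 3)*(w^2 + 5*w + 4) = (w - 3)*(w + 2)*(w + 3)*(w + 4)*(w + 1)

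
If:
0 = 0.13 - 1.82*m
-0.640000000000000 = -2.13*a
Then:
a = 0.30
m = 0.07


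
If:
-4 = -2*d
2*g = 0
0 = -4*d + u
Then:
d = 2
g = 0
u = 8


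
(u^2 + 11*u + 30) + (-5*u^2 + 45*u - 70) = -4*u^2 + 56*u - 40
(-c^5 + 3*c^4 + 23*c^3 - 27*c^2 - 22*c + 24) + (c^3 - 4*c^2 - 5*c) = -c^5 + 3*c^4 + 24*c^3 - 31*c^2 - 27*c + 24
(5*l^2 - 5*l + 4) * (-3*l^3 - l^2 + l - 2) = -15*l^5 + 10*l^4 - 2*l^3 - 19*l^2 + 14*l - 8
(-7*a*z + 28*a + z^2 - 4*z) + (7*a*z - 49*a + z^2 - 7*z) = -21*a + 2*z^2 - 11*z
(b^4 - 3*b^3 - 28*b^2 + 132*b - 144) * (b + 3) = b^5 - 37*b^3 + 48*b^2 + 252*b - 432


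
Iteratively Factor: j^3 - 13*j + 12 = (j - 1)*(j^2 + j - 12) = (j - 1)*(j + 4)*(j - 3)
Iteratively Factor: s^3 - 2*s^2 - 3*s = (s - 3)*(s^2 + s) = (s - 3)*(s + 1)*(s)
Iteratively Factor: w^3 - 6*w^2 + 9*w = (w - 3)*(w^2 - 3*w) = w*(w - 3)*(w - 3)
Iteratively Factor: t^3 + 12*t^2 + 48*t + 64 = (t + 4)*(t^2 + 8*t + 16) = (t + 4)^2*(t + 4)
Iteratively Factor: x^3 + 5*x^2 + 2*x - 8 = (x + 2)*(x^2 + 3*x - 4) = (x - 1)*(x + 2)*(x + 4)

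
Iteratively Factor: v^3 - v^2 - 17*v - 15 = (v + 1)*(v^2 - 2*v - 15) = (v + 1)*(v + 3)*(v - 5)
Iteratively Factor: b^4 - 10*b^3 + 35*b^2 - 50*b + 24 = (b - 2)*(b^3 - 8*b^2 + 19*b - 12) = (b - 2)*(b - 1)*(b^2 - 7*b + 12) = (b - 4)*(b - 2)*(b - 1)*(b - 3)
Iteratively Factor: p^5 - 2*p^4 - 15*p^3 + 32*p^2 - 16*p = (p - 1)*(p^4 - p^3 - 16*p^2 + 16*p) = p*(p - 1)*(p^3 - p^2 - 16*p + 16) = p*(p - 1)^2*(p^2 - 16) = p*(p - 1)^2*(p + 4)*(p - 4)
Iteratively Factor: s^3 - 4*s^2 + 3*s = (s)*(s^2 - 4*s + 3) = s*(s - 3)*(s - 1)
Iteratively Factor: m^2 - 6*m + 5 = (m - 1)*(m - 5)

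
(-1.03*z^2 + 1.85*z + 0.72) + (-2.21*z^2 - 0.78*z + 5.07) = -3.24*z^2 + 1.07*z + 5.79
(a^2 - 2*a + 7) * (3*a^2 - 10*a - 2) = 3*a^4 - 16*a^3 + 39*a^2 - 66*a - 14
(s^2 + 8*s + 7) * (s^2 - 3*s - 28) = s^4 + 5*s^3 - 45*s^2 - 245*s - 196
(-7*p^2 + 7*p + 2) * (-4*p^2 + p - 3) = 28*p^4 - 35*p^3 + 20*p^2 - 19*p - 6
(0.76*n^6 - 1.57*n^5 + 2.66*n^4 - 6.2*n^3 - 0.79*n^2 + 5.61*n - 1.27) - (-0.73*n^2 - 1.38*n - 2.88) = 0.76*n^6 - 1.57*n^5 + 2.66*n^4 - 6.2*n^3 - 0.0600000000000001*n^2 + 6.99*n + 1.61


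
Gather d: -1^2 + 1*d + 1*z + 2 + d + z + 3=2*d + 2*z + 4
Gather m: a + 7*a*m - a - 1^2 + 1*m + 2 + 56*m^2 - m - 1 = 7*a*m + 56*m^2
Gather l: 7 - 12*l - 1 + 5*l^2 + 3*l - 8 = 5*l^2 - 9*l - 2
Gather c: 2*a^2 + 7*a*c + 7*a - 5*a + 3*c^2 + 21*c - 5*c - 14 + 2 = 2*a^2 + 2*a + 3*c^2 + c*(7*a + 16) - 12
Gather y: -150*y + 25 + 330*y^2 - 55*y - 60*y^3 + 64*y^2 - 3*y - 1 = -60*y^3 + 394*y^2 - 208*y + 24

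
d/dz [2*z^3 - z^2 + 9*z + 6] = 6*z^2 - 2*z + 9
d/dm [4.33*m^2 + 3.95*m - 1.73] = 8.66*m + 3.95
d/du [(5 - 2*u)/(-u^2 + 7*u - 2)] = (-2*u^2 + 10*u - 31)/(u^4 - 14*u^3 + 53*u^2 - 28*u + 4)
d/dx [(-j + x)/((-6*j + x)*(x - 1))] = ((-j + x)*(6*j - x) + (j - x)*(x - 1) - (6*j - x)*(x - 1))/((6*j - x)^2*(x - 1)^2)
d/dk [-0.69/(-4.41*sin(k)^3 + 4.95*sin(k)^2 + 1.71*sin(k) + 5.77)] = (-9.1287*sin(k)^2 + 6.831*sin(k) + 1.1799)*cos(k)/(-4.41*sin(k)^3 + 4.95*sin(k)^2 + 1.71*sin(k) + 5.77)^2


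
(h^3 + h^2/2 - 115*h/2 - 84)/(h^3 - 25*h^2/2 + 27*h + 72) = (h + 7)/(h - 6)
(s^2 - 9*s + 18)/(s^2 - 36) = (s - 3)/(s + 6)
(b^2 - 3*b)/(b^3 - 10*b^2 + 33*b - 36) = b/(b^2 - 7*b + 12)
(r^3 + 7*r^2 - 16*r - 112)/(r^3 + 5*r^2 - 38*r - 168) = (r - 4)/(r - 6)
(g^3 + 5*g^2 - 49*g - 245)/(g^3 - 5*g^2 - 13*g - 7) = (g^2 + 12*g + 35)/(g^2 + 2*g + 1)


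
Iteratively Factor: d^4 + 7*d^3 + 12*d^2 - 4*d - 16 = (d + 4)*(d^3 + 3*d^2 - 4) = (d - 1)*(d + 4)*(d^2 + 4*d + 4) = (d - 1)*(d + 2)*(d + 4)*(d + 2)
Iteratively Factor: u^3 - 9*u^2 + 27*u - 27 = (u - 3)*(u^2 - 6*u + 9) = (u - 3)^2*(u - 3)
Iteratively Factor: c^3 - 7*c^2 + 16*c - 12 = (c - 2)*(c^2 - 5*c + 6) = (c - 2)^2*(c - 3)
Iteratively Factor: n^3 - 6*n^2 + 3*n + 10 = (n - 2)*(n^2 - 4*n - 5) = (n - 2)*(n + 1)*(n - 5)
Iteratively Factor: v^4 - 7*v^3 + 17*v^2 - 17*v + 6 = (v - 3)*(v^3 - 4*v^2 + 5*v - 2) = (v - 3)*(v - 2)*(v^2 - 2*v + 1) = (v - 3)*(v - 2)*(v - 1)*(v - 1)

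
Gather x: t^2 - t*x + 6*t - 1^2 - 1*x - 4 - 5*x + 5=t^2 + 6*t + x*(-t - 6)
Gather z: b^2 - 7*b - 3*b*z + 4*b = b^2 - 3*b*z - 3*b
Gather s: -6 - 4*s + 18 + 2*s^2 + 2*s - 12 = 2*s^2 - 2*s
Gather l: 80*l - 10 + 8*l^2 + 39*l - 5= 8*l^2 + 119*l - 15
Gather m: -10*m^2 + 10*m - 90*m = -10*m^2 - 80*m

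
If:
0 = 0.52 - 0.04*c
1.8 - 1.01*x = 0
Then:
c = 13.00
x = 1.78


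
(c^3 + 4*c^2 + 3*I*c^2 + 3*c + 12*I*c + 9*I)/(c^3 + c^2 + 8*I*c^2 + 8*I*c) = (c^2 + 3*c*(1 + I) + 9*I)/(c*(c + 8*I))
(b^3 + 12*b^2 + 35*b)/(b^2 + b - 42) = b*(b + 5)/(b - 6)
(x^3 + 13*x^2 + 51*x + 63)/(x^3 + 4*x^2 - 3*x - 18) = (x + 7)/(x - 2)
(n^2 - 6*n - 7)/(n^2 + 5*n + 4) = (n - 7)/(n + 4)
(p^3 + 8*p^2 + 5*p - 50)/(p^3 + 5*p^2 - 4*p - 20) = (p + 5)/(p + 2)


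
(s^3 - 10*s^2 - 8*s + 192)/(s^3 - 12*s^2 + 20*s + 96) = (s + 4)/(s + 2)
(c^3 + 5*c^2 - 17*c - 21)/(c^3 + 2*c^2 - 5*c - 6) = (c^2 + 4*c - 21)/(c^2 + c - 6)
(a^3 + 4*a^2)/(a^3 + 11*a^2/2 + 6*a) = 2*a/(2*a + 3)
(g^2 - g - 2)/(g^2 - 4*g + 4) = (g + 1)/(g - 2)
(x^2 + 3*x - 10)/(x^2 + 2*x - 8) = (x + 5)/(x + 4)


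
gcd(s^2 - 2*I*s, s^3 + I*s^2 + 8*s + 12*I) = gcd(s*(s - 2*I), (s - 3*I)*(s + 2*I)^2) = 1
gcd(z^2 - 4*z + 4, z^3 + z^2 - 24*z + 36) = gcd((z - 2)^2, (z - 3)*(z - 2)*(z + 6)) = z - 2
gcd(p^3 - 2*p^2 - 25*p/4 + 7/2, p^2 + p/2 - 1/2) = p - 1/2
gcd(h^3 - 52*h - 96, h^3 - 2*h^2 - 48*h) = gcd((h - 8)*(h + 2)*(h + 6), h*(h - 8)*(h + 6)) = h^2 - 2*h - 48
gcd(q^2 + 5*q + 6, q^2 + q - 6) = q + 3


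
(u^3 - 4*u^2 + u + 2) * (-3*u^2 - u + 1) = -3*u^5 + 11*u^4 + 2*u^3 - 11*u^2 - u + 2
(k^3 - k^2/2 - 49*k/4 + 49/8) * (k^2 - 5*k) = k^5 - 11*k^4/2 - 39*k^3/4 + 539*k^2/8 - 245*k/8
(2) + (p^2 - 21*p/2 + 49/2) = p^2 - 21*p/2 + 53/2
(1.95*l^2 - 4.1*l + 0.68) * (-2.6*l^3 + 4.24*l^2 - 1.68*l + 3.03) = -5.07*l^5 + 18.928*l^4 - 22.428*l^3 + 15.6797*l^2 - 13.5654*l + 2.0604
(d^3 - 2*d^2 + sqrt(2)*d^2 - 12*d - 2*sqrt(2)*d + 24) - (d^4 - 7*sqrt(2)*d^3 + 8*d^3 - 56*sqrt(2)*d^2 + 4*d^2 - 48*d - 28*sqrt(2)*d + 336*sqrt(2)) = -d^4 - 7*d^3 + 7*sqrt(2)*d^3 - 6*d^2 + 57*sqrt(2)*d^2 + 36*d + 26*sqrt(2)*d - 336*sqrt(2) + 24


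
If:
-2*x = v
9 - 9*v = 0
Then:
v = 1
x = -1/2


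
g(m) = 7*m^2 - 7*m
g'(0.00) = -7.00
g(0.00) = 0.00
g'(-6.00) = -91.00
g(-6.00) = 294.00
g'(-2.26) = -38.64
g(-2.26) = 51.57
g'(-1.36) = -26.04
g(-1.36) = 22.47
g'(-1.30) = -25.20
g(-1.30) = 20.93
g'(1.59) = 15.26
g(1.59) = 6.57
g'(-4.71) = -72.94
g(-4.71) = 188.26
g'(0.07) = -6.02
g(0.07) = -0.46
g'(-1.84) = -32.76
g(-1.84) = 36.58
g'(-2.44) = -41.16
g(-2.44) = 58.76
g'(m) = 14*m - 7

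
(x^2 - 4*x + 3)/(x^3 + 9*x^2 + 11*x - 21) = (x - 3)/(x^2 + 10*x + 21)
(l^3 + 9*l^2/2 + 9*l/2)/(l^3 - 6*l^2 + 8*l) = (2*l^2 + 9*l + 9)/(2*(l^2 - 6*l + 8))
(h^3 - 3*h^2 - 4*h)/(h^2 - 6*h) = (h^2 - 3*h - 4)/(h - 6)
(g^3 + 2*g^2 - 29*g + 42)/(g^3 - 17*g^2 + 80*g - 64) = (g^3 + 2*g^2 - 29*g + 42)/(g^3 - 17*g^2 + 80*g - 64)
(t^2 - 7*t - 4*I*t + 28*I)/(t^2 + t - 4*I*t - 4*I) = (t - 7)/(t + 1)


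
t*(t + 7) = t^2 + 7*t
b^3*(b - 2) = b^4 - 2*b^3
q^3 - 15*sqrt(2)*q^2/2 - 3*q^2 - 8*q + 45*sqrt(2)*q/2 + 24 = (q - 3)*(q - 8*sqrt(2))*(q + sqrt(2)/2)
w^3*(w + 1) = w^4 + w^3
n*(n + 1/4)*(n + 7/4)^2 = n^4 + 15*n^3/4 + 63*n^2/16 + 49*n/64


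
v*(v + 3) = v^2 + 3*v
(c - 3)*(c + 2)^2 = c^3 + c^2 - 8*c - 12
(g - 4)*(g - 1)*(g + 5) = g^3 - 21*g + 20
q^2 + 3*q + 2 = (q + 1)*(q + 2)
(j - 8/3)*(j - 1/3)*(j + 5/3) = j^3 - 4*j^2/3 - 37*j/9 + 40/27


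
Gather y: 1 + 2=3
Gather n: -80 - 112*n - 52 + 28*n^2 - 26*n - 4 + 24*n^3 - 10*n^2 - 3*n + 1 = 24*n^3 + 18*n^2 - 141*n - 135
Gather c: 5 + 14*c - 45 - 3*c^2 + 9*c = -3*c^2 + 23*c - 40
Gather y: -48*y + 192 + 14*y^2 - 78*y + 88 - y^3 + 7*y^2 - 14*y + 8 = -y^3 + 21*y^2 - 140*y + 288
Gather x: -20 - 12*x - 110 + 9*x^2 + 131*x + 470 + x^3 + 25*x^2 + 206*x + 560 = x^3 + 34*x^2 + 325*x + 900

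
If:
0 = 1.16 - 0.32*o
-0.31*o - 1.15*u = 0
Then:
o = 3.62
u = -0.98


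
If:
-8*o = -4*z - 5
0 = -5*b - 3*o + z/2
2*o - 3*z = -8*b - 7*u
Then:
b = -z/5 - 3/8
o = z/2 + 5/8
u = 18*z/35 + 1/4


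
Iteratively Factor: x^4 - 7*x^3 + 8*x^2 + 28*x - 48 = (x + 2)*(x^3 - 9*x^2 + 26*x - 24) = (x - 2)*(x + 2)*(x^2 - 7*x + 12) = (x - 3)*(x - 2)*(x + 2)*(x - 4)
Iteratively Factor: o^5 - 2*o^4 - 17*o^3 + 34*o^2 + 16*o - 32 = (o - 2)*(o^4 - 17*o^2 + 16) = (o - 2)*(o - 1)*(o^3 + o^2 - 16*o - 16) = (o - 2)*(o - 1)*(o + 1)*(o^2 - 16) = (o - 4)*(o - 2)*(o - 1)*(o + 1)*(o + 4)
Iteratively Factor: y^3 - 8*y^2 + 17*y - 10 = (y - 2)*(y^2 - 6*y + 5) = (y - 5)*(y - 2)*(y - 1)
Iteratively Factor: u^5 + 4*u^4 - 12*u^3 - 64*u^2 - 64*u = (u + 2)*(u^4 + 2*u^3 - 16*u^2 - 32*u) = (u - 4)*(u + 2)*(u^3 + 6*u^2 + 8*u) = (u - 4)*(u + 2)^2*(u^2 + 4*u) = (u - 4)*(u + 2)^2*(u + 4)*(u)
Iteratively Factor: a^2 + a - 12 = (a + 4)*(a - 3)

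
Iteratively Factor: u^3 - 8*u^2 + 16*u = (u - 4)*(u^2 - 4*u) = u*(u - 4)*(u - 4)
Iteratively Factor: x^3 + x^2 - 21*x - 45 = (x - 5)*(x^2 + 6*x + 9) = (x - 5)*(x + 3)*(x + 3)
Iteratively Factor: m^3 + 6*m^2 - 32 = (m + 4)*(m^2 + 2*m - 8) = (m + 4)^2*(m - 2)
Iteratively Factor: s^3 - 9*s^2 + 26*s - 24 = (s - 3)*(s^2 - 6*s + 8) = (s - 4)*(s - 3)*(s - 2)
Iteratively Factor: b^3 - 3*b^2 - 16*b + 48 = (b - 3)*(b^2 - 16) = (b - 3)*(b + 4)*(b - 4)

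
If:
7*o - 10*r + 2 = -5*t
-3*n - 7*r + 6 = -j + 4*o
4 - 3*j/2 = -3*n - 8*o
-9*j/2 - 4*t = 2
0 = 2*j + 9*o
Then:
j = -276/97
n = -3878/873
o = 184/291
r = 580/291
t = 262/97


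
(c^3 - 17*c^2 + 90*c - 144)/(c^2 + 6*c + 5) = (c^3 - 17*c^2 + 90*c - 144)/(c^2 + 6*c + 5)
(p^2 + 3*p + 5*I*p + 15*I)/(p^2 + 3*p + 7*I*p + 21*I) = (p + 5*I)/(p + 7*I)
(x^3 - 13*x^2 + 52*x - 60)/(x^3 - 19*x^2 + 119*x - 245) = (x^2 - 8*x + 12)/(x^2 - 14*x + 49)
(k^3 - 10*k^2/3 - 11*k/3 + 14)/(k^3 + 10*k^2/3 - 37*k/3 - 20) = (3*k^2 - k - 14)/(3*k^2 + 19*k + 20)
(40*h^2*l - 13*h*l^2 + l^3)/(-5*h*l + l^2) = -8*h + l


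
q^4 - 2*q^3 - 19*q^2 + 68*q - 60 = (q - 3)*(q - 2)^2*(q + 5)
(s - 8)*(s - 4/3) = s^2 - 28*s/3 + 32/3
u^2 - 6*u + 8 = (u - 4)*(u - 2)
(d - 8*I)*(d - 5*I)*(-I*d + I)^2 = -d^4 + 2*d^3 + 13*I*d^3 + 39*d^2 - 26*I*d^2 - 80*d + 13*I*d + 40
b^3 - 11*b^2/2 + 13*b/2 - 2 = (b - 4)*(b - 1)*(b - 1/2)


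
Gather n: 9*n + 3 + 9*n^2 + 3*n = 9*n^2 + 12*n + 3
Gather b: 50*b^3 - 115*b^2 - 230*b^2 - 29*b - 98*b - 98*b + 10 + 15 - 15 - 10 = 50*b^3 - 345*b^2 - 225*b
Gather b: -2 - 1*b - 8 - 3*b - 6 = -4*b - 16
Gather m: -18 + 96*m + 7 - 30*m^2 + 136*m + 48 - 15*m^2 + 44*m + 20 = -45*m^2 + 276*m + 57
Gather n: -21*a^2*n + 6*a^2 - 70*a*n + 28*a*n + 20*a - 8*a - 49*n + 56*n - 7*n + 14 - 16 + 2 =6*a^2 + 12*a + n*(-21*a^2 - 42*a)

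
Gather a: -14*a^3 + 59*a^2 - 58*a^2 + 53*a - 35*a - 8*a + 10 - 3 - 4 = -14*a^3 + a^2 + 10*a + 3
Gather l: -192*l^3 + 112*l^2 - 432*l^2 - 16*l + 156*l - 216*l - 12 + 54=-192*l^3 - 320*l^2 - 76*l + 42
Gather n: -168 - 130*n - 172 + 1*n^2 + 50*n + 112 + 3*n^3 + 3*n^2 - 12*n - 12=3*n^3 + 4*n^2 - 92*n - 240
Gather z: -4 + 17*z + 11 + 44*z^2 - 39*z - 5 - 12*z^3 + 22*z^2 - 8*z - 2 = -12*z^3 + 66*z^2 - 30*z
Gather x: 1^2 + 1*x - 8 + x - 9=2*x - 16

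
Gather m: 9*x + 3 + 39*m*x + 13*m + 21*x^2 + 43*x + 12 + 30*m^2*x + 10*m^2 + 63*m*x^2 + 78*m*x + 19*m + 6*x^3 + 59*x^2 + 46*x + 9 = m^2*(30*x + 10) + m*(63*x^2 + 117*x + 32) + 6*x^3 + 80*x^2 + 98*x + 24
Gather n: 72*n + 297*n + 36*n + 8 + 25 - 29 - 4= 405*n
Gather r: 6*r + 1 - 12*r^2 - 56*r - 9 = -12*r^2 - 50*r - 8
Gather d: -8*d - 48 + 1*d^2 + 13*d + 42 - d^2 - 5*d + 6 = 0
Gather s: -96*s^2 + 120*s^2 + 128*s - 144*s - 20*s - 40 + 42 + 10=24*s^2 - 36*s + 12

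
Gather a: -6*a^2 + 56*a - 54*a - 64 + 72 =-6*a^2 + 2*a + 8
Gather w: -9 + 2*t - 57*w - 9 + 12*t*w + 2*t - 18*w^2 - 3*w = 4*t - 18*w^2 + w*(12*t - 60) - 18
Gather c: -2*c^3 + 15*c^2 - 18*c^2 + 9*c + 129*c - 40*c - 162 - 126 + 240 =-2*c^3 - 3*c^2 + 98*c - 48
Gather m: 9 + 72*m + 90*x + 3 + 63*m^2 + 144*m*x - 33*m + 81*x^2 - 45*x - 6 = 63*m^2 + m*(144*x + 39) + 81*x^2 + 45*x + 6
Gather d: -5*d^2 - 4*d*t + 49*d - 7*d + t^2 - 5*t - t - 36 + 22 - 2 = -5*d^2 + d*(42 - 4*t) + t^2 - 6*t - 16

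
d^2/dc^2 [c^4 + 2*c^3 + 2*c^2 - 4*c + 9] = 12*c^2 + 12*c + 4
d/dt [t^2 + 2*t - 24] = 2*t + 2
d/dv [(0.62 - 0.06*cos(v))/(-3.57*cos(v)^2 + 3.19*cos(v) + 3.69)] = (0.2142*cos(v)^2 - 4.4268*cos(v) + 2.1992)*sin(v)/(12.7449*cos(v)^4 - 22.7766*cos(v)^3 - 16.1705*cos(v)^2 + 23.5422*cos(v) + 13.6161)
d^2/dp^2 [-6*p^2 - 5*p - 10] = -12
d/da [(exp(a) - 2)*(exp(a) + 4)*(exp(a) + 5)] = (3*exp(2*a) + 14*exp(a) + 2)*exp(a)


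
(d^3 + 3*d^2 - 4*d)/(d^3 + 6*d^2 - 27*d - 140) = d*(d - 1)/(d^2 + 2*d - 35)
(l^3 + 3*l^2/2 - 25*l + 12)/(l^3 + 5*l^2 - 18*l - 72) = (l - 1/2)/(l + 3)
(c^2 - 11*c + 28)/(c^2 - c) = (c^2 - 11*c + 28)/(c*(c - 1))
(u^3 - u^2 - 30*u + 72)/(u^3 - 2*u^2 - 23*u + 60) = (u + 6)/(u + 5)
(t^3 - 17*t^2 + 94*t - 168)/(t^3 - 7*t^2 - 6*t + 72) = (t - 7)/(t + 3)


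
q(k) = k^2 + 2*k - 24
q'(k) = 2*k + 2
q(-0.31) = -24.52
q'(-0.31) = 1.38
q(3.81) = -1.86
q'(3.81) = 9.62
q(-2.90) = -21.39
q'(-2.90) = -3.80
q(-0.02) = -24.04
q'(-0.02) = 1.96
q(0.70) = -22.11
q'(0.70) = 3.40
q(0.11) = -23.77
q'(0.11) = 2.22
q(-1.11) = -24.99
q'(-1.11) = -0.22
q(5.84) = 21.79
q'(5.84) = 13.68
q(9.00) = 75.00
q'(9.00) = 20.00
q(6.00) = 24.00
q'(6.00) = 14.00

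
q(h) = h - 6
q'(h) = 1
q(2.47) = -3.53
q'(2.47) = 1.00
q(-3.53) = -9.53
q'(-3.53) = 1.00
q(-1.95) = -7.95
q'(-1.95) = 1.00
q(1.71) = -4.29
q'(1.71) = 1.00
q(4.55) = -1.45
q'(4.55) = 1.00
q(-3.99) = -9.99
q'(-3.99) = 1.00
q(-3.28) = -9.28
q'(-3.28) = 1.00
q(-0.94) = -6.94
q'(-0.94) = 1.00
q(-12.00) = -18.00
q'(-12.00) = 1.00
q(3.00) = -3.00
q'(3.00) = 1.00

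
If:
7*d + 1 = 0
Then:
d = -1/7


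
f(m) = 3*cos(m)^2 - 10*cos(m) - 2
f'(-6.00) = 1.18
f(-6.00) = -8.84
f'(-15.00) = -9.47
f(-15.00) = 7.33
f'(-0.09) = -0.36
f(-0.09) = -8.98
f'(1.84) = 11.18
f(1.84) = 0.87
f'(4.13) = -11.11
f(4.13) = 4.41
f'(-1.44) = -9.14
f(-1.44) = -3.25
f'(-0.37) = -1.59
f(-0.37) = -8.72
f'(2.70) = 6.59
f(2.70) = 9.49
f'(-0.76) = -3.89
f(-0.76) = -7.67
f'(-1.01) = -5.77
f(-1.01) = -6.47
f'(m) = -6*sin(m)*cos(m) + 10*sin(m)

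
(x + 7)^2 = x^2 + 14*x + 49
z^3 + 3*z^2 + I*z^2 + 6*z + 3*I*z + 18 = (z + 3)*(z - 2*I)*(z + 3*I)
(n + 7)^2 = n^2 + 14*n + 49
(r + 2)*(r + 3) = r^2 + 5*r + 6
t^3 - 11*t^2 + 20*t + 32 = (t - 8)*(t - 4)*(t + 1)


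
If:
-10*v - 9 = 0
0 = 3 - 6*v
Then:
No Solution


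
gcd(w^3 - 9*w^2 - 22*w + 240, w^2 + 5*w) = w + 5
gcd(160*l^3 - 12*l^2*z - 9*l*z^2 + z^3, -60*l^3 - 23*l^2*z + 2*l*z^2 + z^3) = -20*l^2 - l*z + z^2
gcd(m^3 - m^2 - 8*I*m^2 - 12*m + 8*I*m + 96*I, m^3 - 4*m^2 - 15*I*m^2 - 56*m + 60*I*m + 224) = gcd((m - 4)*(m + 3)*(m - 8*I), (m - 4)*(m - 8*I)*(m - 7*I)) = m^2 + m*(-4 - 8*I) + 32*I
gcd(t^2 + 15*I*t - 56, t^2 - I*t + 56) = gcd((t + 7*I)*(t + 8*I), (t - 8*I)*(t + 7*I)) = t + 7*I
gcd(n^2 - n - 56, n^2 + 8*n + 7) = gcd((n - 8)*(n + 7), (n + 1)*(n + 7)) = n + 7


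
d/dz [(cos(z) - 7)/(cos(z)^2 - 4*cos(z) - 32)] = (cos(z)^2 - 14*cos(z) + 60)*sin(z)/(sin(z)^2 + 4*cos(z) + 31)^2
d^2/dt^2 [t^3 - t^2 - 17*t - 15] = 6*t - 2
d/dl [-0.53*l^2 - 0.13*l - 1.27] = -1.06*l - 0.13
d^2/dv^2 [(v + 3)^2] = 2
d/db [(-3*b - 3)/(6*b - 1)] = 21/(6*b - 1)^2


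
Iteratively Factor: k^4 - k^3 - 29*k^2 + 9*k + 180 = (k + 3)*(k^3 - 4*k^2 - 17*k + 60) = (k - 5)*(k + 3)*(k^2 + k - 12) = (k - 5)*(k + 3)*(k + 4)*(k - 3)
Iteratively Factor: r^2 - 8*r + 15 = (r - 5)*(r - 3)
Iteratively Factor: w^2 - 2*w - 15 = (w - 5)*(w + 3)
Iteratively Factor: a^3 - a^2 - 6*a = (a - 3)*(a^2 + 2*a) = a*(a - 3)*(a + 2)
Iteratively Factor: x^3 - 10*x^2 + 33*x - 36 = (x - 3)*(x^2 - 7*x + 12) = (x - 3)^2*(x - 4)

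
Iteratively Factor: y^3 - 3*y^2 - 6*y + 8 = (y - 4)*(y^2 + y - 2) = (y - 4)*(y - 1)*(y + 2)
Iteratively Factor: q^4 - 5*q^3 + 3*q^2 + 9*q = (q - 3)*(q^3 - 2*q^2 - 3*q) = (q - 3)*(q + 1)*(q^2 - 3*q) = (q - 3)^2*(q + 1)*(q)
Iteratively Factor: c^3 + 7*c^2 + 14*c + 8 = (c + 4)*(c^2 + 3*c + 2) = (c + 1)*(c + 4)*(c + 2)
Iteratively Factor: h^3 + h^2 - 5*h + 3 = (h + 3)*(h^2 - 2*h + 1) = (h - 1)*(h + 3)*(h - 1)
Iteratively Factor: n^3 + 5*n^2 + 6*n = (n + 3)*(n^2 + 2*n) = (n + 2)*(n + 3)*(n)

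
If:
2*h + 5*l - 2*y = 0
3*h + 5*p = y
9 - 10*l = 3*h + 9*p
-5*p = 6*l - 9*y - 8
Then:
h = -2420/1679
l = 942/1679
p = 1439/1679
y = -65/1679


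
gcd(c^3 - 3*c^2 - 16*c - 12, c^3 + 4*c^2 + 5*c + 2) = c^2 + 3*c + 2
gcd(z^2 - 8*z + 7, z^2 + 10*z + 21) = 1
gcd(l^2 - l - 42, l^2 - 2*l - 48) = l + 6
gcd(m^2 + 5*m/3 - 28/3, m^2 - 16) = m + 4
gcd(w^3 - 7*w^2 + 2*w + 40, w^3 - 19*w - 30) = w^2 - 3*w - 10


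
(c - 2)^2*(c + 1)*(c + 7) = c^4 + 4*c^3 - 21*c^2 + 4*c + 28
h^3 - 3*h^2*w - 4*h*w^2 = h*(h - 4*w)*(h + w)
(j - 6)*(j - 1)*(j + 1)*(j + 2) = j^4 - 4*j^3 - 13*j^2 + 4*j + 12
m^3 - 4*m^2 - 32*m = m*(m - 8)*(m + 4)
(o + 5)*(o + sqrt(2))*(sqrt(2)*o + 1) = sqrt(2)*o^3 + 3*o^2 + 5*sqrt(2)*o^2 + sqrt(2)*o + 15*o + 5*sqrt(2)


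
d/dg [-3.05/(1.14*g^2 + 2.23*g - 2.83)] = (6.954*g + 6.8015)/(1.14*g^2 + 2.23*g - 2.83)^2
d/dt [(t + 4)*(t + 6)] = 2*t + 10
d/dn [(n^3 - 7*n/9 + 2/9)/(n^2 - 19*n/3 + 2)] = (n^2 - 12*n - 4/3)/(n^2 - 12*n + 36)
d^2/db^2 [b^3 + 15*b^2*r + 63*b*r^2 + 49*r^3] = 6*b + 30*r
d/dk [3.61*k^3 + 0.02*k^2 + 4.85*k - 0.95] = 10.83*k^2 + 0.04*k + 4.85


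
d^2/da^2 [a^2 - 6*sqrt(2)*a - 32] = 2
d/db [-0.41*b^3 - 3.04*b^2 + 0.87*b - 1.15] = -1.23*b^2 - 6.08*b + 0.87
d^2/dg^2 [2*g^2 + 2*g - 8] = 4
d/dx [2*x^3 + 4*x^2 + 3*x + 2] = 6*x^2 + 8*x + 3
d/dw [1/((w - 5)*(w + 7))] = 2*(-w - 1)/(w^4 + 4*w^3 - 66*w^2 - 140*w + 1225)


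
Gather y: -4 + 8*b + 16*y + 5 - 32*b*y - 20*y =8*b + y*(-32*b - 4) + 1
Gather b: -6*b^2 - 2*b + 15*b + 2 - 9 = -6*b^2 + 13*b - 7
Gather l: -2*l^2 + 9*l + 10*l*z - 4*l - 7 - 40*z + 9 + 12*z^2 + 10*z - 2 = -2*l^2 + l*(10*z + 5) + 12*z^2 - 30*z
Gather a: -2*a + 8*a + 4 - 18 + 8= 6*a - 6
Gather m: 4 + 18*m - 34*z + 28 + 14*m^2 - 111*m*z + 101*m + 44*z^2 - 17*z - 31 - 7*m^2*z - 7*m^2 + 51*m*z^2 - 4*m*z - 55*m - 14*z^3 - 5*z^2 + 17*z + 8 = m^2*(7 - 7*z) + m*(51*z^2 - 115*z + 64) - 14*z^3 + 39*z^2 - 34*z + 9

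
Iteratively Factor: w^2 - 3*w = (w - 3)*(w)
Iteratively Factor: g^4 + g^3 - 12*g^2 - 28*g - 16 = (g + 2)*(g^3 - g^2 - 10*g - 8) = (g - 4)*(g + 2)*(g^2 + 3*g + 2) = (g - 4)*(g + 1)*(g + 2)*(g + 2)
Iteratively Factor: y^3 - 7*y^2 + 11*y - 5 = (y - 1)*(y^2 - 6*y + 5) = (y - 1)^2*(y - 5)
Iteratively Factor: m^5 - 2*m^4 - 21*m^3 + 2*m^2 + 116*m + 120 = (m + 2)*(m^4 - 4*m^3 - 13*m^2 + 28*m + 60) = (m - 3)*(m + 2)*(m^3 - m^2 - 16*m - 20) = (m - 5)*(m - 3)*(m + 2)*(m^2 + 4*m + 4) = (m - 5)*(m - 3)*(m + 2)^2*(m + 2)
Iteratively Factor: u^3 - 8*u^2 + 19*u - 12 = (u - 3)*(u^2 - 5*u + 4) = (u - 4)*(u - 3)*(u - 1)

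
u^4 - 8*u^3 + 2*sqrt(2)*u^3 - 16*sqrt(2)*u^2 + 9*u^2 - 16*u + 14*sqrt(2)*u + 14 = (u - 7)*(u - 1)*(u + sqrt(2))^2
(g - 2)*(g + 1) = g^2 - g - 2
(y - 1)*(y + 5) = y^2 + 4*y - 5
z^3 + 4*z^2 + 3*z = z*(z + 1)*(z + 3)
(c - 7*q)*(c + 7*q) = c^2 - 49*q^2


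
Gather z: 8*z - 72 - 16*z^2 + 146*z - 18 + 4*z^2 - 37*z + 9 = -12*z^2 + 117*z - 81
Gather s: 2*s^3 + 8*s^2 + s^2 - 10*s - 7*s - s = 2*s^3 + 9*s^2 - 18*s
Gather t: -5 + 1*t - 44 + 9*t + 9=10*t - 40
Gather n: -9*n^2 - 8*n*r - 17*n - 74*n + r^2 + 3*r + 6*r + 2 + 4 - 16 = -9*n^2 + n*(-8*r - 91) + r^2 + 9*r - 10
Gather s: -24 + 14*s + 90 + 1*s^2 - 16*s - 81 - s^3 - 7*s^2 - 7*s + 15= -s^3 - 6*s^2 - 9*s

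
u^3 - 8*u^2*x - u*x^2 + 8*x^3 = (u - 8*x)*(u - x)*(u + x)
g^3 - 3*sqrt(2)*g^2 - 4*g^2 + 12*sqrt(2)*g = g*(g - 4)*(g - 3*sqrt(2))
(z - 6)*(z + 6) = z^2 - 36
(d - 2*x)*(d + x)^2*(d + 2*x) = d^4 + 2*d^3*x - 3*d^2*x^2 - 8*d*x^3 - 4*x^4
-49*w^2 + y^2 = (-7*w + y)*(7*w + y)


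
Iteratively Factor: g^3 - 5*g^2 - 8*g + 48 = (g + 3)*(g^2 - 8*g + 16) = (g - 4)*(g + 3)*(g - 4)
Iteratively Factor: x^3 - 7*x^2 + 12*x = (x - 4)*(x^2 - 3*x) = (x - 4)*(x - 3)*(x)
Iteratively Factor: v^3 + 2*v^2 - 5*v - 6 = (v + 1)*(v^2 + v - 6) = (v + 1)*(v + 3)*(v - 2)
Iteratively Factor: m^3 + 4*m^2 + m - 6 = (m + 2)*(m^2 + 2*m - 3) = (m - 1)*(m + 2)*(m + 3)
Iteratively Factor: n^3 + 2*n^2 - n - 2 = (n - 1)*(n^2 + 3*n + 2) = (n - 1)*(n + 2)*(n + 1)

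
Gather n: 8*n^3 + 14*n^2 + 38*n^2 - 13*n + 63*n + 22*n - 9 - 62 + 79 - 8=8*n^3 + 52*n^2 + 72*n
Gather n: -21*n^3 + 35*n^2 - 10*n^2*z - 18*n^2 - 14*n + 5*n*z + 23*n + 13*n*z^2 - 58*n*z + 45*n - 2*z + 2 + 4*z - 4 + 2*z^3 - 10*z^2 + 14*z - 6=-21*n^3 + n^2*(17 - 10*z) + n*(13*z^2 - 53*z + 54) + 2*z^3 - 10*z^2 + 16*z - 8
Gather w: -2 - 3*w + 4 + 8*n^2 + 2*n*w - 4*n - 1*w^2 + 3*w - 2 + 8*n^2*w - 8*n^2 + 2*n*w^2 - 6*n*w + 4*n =w^2*(2*n - 1) + w*(8*n^2 - 4*n)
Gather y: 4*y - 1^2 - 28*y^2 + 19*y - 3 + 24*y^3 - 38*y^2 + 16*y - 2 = 24*y^3 - 66*y^2 + 39*y - 6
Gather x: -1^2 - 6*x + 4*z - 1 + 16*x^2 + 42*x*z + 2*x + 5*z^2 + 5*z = 16*x^2 + x*(42*z - 4) + 5*z^2 + 9*z - 2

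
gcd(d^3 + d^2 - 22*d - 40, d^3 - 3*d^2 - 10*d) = d^2 - 3*d - 10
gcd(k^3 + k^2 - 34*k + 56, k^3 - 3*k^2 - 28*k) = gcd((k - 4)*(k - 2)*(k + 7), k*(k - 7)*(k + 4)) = 1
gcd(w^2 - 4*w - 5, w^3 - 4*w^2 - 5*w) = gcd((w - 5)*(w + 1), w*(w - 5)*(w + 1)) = w^2 - 4*w - 5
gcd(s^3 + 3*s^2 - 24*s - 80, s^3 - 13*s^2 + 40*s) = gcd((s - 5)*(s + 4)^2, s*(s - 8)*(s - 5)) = s - 5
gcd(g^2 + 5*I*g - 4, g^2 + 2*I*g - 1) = g + I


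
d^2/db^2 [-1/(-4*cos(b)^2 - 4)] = (sin(b)^4 + sin(b)^2/2 - 1)/(sin(b)^2 - 2)^3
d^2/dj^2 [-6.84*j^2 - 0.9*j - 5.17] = -13.6800000000000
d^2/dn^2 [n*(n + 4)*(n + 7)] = 6*n + 22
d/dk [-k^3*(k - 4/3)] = 4*k^2*(1 - k)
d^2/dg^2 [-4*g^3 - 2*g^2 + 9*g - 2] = -24*g - 4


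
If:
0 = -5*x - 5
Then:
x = -1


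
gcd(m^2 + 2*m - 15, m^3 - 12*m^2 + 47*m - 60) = m - 3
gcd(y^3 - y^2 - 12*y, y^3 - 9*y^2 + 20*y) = y^2 - 4*y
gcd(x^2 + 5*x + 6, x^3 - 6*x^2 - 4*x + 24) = x + 2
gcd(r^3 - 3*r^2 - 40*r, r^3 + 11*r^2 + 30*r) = r^2 + 5*r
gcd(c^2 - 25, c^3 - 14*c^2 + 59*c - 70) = c - 5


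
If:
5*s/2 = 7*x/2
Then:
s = 7*x/5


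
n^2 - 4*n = n*(n - 4)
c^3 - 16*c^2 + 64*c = c*(c - 8)^2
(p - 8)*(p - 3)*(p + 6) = p^3 - 5*p^2 - 42*p + 144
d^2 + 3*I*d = d*(d + 3*I)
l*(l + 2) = l^2 + 2*l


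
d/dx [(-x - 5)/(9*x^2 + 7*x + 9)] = (-9*x^2 - 7*x + (x + 5)*(18*x + 7) - 9)/(9*x^2 + 7*x + 9)^2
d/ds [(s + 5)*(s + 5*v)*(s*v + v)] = v*(3*s^2 + 10*s*v + 12*s + 30*v + 5)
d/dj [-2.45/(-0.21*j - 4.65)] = -0.5145/(0.21*j + 4.65)^2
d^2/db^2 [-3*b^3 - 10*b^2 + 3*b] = -18*b - 20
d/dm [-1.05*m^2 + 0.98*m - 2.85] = 0.98 - 2.1*m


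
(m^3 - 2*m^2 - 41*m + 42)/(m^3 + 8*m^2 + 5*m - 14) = (m^2 - m - 42)/(m^2 + 9*m + 14)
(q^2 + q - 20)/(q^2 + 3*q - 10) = (q - 4)/(q - 2)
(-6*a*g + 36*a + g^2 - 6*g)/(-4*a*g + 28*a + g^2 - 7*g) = (6*a*g - 36*a - g^2 + 6*g)/(4*a*g - 28*a - g^2 + 7*g)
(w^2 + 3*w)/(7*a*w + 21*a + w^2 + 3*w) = w/(7*a + w)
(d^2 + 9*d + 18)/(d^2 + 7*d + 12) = (d + 6)/(d + 4)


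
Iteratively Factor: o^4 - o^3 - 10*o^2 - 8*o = (o)*(o^3 - o^2 - 10*o - 8) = o*(o + 1)*(o^2 - 2*o - 8) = o*(o - 4)*(o + 1)*(o + 2)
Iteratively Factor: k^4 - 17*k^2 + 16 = (k - 4)*(k^3 + 4*k^2 - k - 4) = (k - 4)*(k - 1)*(k^2 + 5*k + 4) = (k - 4)*(k - 1)*(k + 1)*(k + 4)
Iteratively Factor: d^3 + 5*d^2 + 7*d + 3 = (d + 1)*(d^2 + 4*d + 3) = (d + 1)*(d + 3)*(d + 1)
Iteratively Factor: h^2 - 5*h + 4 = (h - 4)*(h - 1)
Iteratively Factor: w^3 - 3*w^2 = (w - 3)*(w^2) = w*(w - 3)*(w)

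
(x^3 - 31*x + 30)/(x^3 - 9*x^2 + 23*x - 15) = (x + 6)/(x - 3)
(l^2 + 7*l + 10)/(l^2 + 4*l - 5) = (l + 2)/(l - 1)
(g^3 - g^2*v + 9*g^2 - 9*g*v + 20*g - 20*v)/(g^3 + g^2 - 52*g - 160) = (g - v)/(g - 8)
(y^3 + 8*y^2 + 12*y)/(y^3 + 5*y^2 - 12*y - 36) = y/(y - 3)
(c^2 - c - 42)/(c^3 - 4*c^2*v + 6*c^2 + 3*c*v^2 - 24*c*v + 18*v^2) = (c - 7)/(c^2 - 4*c*v + 3*v^2)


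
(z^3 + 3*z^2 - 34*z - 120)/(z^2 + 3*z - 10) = (z^2 - 2*z - 24)/(z - 2)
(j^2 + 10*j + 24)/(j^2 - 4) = (j^2 + 10*j + 24)/(j^2 - 4)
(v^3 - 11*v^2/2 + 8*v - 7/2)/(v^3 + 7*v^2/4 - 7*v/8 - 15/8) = 4*(2*v^2 - 9*v + 7)/(8*v^2 + 22*v + 15)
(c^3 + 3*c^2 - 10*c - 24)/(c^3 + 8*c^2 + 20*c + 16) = (c - 3)/(c + 2)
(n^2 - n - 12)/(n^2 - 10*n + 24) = (n + 3)/(n - 6)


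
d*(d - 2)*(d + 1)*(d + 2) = d^4 + d^3 - 4*d^2 - 4*d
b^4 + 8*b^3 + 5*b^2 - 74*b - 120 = (b - 3)*(b + 2)*(b + 4)*(b + 5)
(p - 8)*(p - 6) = p^2 - 14*p + 48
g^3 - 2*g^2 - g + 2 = (g - 2)*(g - 1)*(g + 1)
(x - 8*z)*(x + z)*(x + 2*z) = x^3 - 5*x^2*z - 22*x*z^2 - 16*z^3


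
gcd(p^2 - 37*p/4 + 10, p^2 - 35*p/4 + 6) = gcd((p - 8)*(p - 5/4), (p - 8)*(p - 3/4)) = p - 8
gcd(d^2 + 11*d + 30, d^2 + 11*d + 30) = d^2 + 11*d + 30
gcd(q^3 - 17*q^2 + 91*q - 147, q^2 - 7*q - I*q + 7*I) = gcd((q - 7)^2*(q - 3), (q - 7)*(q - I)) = q - 7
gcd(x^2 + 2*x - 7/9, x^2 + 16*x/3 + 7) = x + 7/3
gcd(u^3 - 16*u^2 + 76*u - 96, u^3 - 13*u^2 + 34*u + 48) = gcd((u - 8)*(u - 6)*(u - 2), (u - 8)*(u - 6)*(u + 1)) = u^2 - 14*u + 48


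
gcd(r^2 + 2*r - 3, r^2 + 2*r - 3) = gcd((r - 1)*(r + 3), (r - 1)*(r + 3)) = r^2 + 2*r - 3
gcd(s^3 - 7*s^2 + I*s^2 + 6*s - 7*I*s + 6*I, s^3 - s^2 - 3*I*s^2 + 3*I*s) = s - 1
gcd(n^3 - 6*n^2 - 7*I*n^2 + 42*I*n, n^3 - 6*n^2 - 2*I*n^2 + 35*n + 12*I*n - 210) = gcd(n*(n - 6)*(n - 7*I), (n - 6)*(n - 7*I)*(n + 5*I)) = n^2 + n*(-6 - 7*I) + 42*I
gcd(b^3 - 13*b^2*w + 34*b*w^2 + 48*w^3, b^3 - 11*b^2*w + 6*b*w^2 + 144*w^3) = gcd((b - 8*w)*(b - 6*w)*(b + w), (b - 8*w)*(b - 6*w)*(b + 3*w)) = b^2 - 14*b*w + 48*w^2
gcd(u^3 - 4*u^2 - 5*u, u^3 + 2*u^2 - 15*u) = u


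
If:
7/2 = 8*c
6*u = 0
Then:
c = 7/16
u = 0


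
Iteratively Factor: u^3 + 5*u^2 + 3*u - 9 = (u - 1)*(u^2 + 6*u + 9) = (u - 1)*(u + 3)*(u + 3)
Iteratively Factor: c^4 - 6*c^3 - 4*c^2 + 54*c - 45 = (c - 1)*(c^3 - 5*c^2 - 9*c + 45) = (c - 3)*(c - 1)*(c^2 - 2*c - 15) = (c - 3)*(c - 1)*(c + 3)*(c - 5)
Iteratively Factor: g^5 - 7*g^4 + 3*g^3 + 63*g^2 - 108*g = (g - 3)*(g^4 - 4*g^3 - 9*g^2 + 36*g) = (g - 3)^2*(g^3 - g^2 - 12*g) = (g - 4)*(g - 3)^2*(g^2 + 3*g) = g*(g - 4)*(g - 3)^2*(g + 3)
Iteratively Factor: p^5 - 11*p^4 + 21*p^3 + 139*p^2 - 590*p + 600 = (p - 2)*(p^4 - 9*p^3 + 3*p^2 + 145*p - 300) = (p - 5)*(p - 2)*(p^3 - 4*p^2 - 17*p + 60) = (p - 5)*(p - 2)*(p + 4)*(p^2 - 8*p + 15) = (p - 5)^2*(p - 2)*(p + 4)*(p - 3)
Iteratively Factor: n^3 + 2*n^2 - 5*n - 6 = (n - 2)*(n^2 + 4*n + 3) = (n - 2)*(n + 3)*(n + 1)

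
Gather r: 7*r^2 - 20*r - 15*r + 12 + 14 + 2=7*r^2 - 35*r + 28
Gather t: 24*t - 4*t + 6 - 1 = 20*t + 5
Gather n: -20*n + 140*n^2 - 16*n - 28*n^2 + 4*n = 112*n^2 - 32*n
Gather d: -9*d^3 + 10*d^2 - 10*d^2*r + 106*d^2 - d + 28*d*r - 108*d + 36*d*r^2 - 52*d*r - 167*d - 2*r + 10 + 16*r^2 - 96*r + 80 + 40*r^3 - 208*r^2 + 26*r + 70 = -9*d^3 + d^2*(116 - 10*r) + d*(36*r^2 - 24*r - 276) + 40*r^3 - 192*r^2 - 72*r + 160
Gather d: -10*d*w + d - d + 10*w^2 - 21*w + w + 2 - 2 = -10*d*w + 10*w^2 - 20*w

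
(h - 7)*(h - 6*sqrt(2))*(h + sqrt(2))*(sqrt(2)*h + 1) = sqrt(2)*h^4 - 7*sqrt(2)*h^3 - 9*h^3 - 17*sqrt(2)*h^2 + 63*h^2 - 12*h + 119*sqrt(2)*h + 84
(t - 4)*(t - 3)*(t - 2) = t^3 - 9*t^2 + 26*t - 24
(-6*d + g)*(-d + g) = 6*d^2 - 7*d*g + g^2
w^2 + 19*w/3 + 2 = (w + 1/3)*(w + 6)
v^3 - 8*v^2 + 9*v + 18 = (v - 6)*(v - 3)*(v + 1)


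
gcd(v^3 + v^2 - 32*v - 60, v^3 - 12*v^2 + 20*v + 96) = v^2 - 4*v - 12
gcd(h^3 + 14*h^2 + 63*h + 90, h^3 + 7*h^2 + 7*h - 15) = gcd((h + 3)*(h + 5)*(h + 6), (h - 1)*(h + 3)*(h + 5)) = h^2 + 8*h + 15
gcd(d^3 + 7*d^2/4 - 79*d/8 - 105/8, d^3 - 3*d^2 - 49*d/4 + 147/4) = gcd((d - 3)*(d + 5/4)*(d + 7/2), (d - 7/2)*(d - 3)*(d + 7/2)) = d^2 + d/2 - 21/2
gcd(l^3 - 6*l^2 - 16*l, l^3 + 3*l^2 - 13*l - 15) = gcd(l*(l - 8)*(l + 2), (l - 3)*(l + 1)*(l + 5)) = 1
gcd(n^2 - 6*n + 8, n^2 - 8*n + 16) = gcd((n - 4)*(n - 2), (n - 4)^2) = n - 4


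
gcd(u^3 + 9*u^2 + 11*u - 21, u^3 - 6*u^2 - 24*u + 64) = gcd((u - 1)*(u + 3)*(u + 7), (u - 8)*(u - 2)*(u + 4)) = 1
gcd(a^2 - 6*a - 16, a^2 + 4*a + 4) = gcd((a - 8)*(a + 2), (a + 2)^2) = a + 2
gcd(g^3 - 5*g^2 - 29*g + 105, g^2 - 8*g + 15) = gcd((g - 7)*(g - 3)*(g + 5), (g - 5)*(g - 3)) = g - 3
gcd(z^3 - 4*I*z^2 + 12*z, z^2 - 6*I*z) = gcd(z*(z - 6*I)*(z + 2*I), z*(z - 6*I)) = z^2 - 6*I*z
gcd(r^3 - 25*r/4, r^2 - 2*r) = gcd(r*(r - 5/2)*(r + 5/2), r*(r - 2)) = r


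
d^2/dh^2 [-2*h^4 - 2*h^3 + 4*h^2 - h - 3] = -24*h^2 - 12*h + 8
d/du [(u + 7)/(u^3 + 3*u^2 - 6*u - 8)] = (u^3 + 3*u^2 - 6*u - 3*(u + 7)*(u^2 + 2*u - 2) - 8)/(u^3 + 3*u^2 - 6*u - 8)^2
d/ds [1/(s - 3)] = -1/(s - 3)^2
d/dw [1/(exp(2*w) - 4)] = -2*exp(2*w)/(exp(2*w) - 4)^2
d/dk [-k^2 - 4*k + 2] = -2*k - 4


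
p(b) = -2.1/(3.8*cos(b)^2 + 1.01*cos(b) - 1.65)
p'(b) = -2.1*(7.6*sin(b)*cos(b) + 1.01*sin(b))/(3.8*cos(b)^2 + 1.01*cos(b) - 1.65)^2 = -(15.96*cos(b) + 2.121)*sin(b)/(3.8*cos(b)^2 + 1.01*cos(b) - 1.65)^2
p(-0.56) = -1.09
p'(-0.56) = 2.22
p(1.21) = 2.56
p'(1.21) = -10.79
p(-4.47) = 1.25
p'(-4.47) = 0.59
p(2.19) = 2.20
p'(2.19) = 6.36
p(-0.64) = -1.31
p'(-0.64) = 3.46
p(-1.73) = 1.22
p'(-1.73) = -0.14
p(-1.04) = 12.73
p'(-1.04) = 323.37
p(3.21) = -1.87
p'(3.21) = -0.75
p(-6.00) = -0.74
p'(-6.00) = -0.61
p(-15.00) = 9.37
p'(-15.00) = -129.41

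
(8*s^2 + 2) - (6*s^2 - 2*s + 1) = 2*s^2 + 2*s + 1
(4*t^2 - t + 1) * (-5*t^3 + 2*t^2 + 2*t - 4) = -20*t^5 + 13*t^4 + t^3 - 16*t^2 + 6*t - 4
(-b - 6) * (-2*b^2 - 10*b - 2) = 2*b^3 + 22*b^2 + 62*b + 12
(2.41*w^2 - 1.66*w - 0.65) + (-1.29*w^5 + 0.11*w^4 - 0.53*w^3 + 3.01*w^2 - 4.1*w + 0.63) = -1.29*w^5 + 0.11*w^4 - 0.53*w^3 + 5.42*w^2 - 5.76*w - 0.02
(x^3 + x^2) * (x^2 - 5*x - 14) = x^5 - 4*x^4 - 19*x^3 - 14*x^2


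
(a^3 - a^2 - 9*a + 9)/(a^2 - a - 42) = (-a^3 + a^2 + 9*a - 9)/(-a^2 + a + 42)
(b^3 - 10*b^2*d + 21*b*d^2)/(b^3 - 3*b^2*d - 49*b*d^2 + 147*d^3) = b/(b + 7*d)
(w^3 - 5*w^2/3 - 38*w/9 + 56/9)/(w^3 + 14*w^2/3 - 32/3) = (w - 7/3)/(w + 4)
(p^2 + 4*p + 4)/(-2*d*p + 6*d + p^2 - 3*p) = (p^2 + 4*p + 4)/(-2*d*p + 6*d + p^2 - 3*p)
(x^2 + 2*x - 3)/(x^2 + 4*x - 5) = (x + 3)/(x + 5)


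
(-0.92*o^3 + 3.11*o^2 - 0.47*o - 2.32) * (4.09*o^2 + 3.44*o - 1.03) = -3.7628*o^5 + 9.5551*o^4 + 9.7237*o^3 - 14.3089*o^2 - 7.4967*o + 2.3896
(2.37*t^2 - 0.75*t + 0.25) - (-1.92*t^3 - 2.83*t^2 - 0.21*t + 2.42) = 1.92*t^3 + 5.2*t^2 - 0.54*t - 2.17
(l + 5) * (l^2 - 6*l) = l^3 - l^2 - 30*l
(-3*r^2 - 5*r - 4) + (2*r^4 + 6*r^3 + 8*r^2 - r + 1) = 2*r^4 + 6*r^3 + 5*r^2 - 6*r - 3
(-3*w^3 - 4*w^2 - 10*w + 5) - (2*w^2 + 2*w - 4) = -3*w^3 - 6*w^2 - 12*w + 9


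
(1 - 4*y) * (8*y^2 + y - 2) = -32*y^3 + 4*y^2 + 9*y - 2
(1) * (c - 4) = c - 4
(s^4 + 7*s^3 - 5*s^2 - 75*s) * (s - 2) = s^5 + 5*s^4 - 19*s^3 - 65*s^2 + 150*s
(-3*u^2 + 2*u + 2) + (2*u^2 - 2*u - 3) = -u^2 - 1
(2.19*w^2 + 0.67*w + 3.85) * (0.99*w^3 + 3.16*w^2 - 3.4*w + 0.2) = 2.1681*w^5 + 7.5837*w^4 - 1.5173*w^3 + 10.326*w^2 - 12.956*w + 0.77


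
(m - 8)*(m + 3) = m^2 - 5*m - 24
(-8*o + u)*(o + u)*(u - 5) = -8*o^2*u + 40*o^2 - 7*o*u^2 + 35*o*u + u^3 - 5*u^2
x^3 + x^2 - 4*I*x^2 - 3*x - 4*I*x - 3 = (x + 1)*(x - 3*I)*(x - I)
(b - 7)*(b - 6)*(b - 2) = b^3 - 15*b^2 + 68*b - 84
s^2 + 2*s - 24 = (s - 4)*(s + 6)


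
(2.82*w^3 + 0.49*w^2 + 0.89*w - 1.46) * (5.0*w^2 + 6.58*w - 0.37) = 14.1*w^5 + 21.0056*w^4 + 6.6308*w^3 - 1.6251*w^2 - 9.9361*w + 0.5402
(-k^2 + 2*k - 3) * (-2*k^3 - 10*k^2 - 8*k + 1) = 2*k^5 + 6*k^4 - 6*k^3 + 13*k^2 + 26*k - 3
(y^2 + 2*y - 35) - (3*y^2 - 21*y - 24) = -2*y^2 + 23*y - 11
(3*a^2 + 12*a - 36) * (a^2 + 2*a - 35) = 3*a^4 + 18*a^3 - 117*a^2 - 492*a + 1260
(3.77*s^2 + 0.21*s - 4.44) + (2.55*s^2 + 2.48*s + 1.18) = 6.32*s^2 + 2.69*s - 3.26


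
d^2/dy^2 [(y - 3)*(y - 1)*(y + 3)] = 6*y - 2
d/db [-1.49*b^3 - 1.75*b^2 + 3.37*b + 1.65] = -4.47*b^2 - 3.5*b + 3.37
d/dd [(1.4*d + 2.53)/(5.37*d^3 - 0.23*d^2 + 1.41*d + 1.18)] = (-15.036*d^3 - 40.4363*d^2 + 1.1638*d - 1.9153)/(28.8369*d^6 - 2.4702*d^5 + 15.1963*d^4 + 12.0246*d^3 + 1.4453*d^2 + 3.3276*d + 1.3924)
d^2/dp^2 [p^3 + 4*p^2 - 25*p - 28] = 6*p + 8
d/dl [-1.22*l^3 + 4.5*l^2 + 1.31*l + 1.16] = -3.66*l^2 + 9.0*l + 1.31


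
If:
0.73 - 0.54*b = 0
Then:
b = 1.35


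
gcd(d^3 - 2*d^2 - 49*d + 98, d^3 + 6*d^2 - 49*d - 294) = d^2 - 49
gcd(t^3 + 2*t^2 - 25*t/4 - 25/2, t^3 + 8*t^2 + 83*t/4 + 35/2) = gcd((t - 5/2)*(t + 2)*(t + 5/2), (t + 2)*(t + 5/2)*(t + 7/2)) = t^2 + 9*t/2 + 5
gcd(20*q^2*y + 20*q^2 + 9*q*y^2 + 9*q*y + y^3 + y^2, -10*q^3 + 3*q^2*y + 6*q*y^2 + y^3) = 5*q + y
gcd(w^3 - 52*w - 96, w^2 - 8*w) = w - 8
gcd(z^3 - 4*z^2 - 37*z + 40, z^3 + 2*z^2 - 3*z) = z - 1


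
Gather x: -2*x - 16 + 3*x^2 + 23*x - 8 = 3*x^2 + 21*x - 24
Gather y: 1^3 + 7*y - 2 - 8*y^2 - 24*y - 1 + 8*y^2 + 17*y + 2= 0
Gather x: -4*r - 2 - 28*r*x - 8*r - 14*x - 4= -12*r + x*(-28*r - 14) - 6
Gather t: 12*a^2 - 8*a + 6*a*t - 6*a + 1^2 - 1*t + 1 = 12*a^2 - 14*a + t*(6*a - 1) + 2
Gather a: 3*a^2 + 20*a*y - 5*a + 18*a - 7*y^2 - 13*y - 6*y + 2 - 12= 3*a^2 + a*(20*y + 13) - 7*y^2 - 19*y - 10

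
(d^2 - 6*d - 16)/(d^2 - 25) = (d^2 - 6*d - 16)/(d^2 - 25)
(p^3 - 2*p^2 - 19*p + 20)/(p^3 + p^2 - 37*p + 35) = (p + 4)/(p + 7)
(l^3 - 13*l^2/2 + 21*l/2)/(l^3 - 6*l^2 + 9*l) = (l - 7/2)/(l - 3)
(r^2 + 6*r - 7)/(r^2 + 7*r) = (r - 1)/r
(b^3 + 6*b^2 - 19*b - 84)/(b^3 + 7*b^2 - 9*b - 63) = (b - 4)/(b - 3)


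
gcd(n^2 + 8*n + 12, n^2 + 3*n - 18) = n + 6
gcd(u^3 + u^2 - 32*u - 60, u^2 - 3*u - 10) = u + 2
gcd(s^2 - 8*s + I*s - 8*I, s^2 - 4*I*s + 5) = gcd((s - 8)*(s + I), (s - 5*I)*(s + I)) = s + I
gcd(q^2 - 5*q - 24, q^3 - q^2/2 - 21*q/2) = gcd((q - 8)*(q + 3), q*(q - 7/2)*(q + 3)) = q + 3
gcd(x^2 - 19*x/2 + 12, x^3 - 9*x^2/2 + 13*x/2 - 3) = x - 3/2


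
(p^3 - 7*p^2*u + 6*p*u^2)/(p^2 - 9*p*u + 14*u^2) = p*(p^2 - 7*p*u + 6*u^2)/(p^2 - 9*p*u + 14*u^2)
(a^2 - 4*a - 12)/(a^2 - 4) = (a - 6)/(a - 2)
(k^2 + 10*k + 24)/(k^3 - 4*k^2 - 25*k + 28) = (k + 6)/(k^2 - 8*k + 7)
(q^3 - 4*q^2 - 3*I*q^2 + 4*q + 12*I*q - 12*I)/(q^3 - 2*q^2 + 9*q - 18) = (q - 2)/(q + 3*I)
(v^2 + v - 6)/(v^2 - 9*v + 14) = (v + 3)/(v - 7)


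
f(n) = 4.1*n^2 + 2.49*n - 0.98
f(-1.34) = 3.05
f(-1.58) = 5.32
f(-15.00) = 884.17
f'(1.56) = 15.28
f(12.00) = 619.30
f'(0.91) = 9.95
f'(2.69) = 24.55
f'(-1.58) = -10.47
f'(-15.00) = -120.51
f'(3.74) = 33.16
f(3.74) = 65.68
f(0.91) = 4.68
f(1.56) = 12.88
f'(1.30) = 13.15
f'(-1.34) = -8.50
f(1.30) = 9.19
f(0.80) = 3.64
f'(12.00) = 100.89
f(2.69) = 35.39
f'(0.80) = 9.05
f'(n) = 8.2*n + 2.49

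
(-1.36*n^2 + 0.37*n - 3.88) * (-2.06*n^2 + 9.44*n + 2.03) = 2.8016*n^4 - 13.6006*n^3 + 8.7248*n^2 - 35.8761*n - 7.8764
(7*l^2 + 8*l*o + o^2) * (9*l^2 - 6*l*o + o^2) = 63*l^4 + 30*l^3*o - 32*l^2*o^2 + 2*l*o^3 + o^4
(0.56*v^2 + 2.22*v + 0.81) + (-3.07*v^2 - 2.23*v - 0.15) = -2.51*v^2 - 0.00999999999999979*v + 0.66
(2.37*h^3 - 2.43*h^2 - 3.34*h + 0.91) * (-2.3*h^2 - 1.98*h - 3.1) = -5.451*h^5 + 0.896399999999999*h^4 + 5.1464*h^3 + 12.0532*h^2 + 8.5522*h - 2.821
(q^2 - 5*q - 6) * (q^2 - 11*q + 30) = q^4 - 16*q^3 + 79*q^2 - 84*q - 180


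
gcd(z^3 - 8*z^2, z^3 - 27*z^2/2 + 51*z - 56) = z - 8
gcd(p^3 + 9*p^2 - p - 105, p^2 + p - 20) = p + 5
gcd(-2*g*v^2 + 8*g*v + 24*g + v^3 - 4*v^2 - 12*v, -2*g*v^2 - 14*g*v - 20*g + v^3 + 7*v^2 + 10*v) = -2*g*v - 4*g + v^2 + 2*v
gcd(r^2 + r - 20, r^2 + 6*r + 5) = r + 5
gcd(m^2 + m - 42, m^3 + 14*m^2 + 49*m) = m + 7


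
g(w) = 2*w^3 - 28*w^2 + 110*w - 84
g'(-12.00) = 1646.00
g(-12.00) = -8892.00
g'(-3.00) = 332.00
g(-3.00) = -720.00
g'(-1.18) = 184.43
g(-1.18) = -256.07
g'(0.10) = 104.46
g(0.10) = -73.28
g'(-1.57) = 212.71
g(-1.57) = -333.46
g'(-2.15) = 258.14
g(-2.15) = -469.81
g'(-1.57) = 212.71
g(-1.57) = -333.46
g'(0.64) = 76.62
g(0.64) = -24.54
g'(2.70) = 2.54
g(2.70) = 48.25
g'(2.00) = 22.00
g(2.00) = 40.00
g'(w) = 6*w^2 - 56*w + 110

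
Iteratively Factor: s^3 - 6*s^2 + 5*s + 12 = (s - 4)*(s^2 - 2*s - 3) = (s - 4)*(s - 3)*(s + 1)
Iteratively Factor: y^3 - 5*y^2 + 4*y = (y)*(y^2 - 5*y + 4) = y*(y - 4)*(y - 1)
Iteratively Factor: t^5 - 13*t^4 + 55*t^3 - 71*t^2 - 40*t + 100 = (t - 2)*(t^4 - 11*t^3 + 33*t^2 - 5*t - 50) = (t - 5)*(t - 2)*(t^3 - 6*t^2 + 3*t + 10) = (t - 5)*(t - 2)^2*(t^2 - 4*t - 5) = (t - 5)*(t - 2)^2*(t + 1)*(t - 5)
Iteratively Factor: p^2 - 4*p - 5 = (p - 5)*(p + 1)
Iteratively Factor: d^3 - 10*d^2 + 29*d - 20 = (d - 1)*(d^2 - 9*d + 20) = (d - 5)*(d - 1)*(d - 4)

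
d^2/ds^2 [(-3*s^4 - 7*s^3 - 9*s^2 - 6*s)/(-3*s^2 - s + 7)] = 2*(27*s^6 + 27*s^5 - 180*s^4 + 13*s^3 + 1302*s^2 + 1407*s + 483)/(27*s^6 + 27*s^5 - 180*s^4 - 125*s^3 + 420*s^2 + 147*s - 343)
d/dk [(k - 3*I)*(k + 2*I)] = 2*k - I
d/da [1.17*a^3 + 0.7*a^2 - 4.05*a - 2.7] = 3.51*a^2 + 1.4*a - 4.05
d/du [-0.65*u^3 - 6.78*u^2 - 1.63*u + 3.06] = -1.95*u^2 - 13.56*u - 1.63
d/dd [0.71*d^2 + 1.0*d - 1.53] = 1.42*d + 1.0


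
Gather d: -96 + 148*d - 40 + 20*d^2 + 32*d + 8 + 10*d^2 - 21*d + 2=30*d^2 + 159*d - 126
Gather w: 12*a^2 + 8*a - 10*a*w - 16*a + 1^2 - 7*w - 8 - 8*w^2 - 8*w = 12*a^2 - 8*a - 8*w^2 + w*(-10*a - 15) - 7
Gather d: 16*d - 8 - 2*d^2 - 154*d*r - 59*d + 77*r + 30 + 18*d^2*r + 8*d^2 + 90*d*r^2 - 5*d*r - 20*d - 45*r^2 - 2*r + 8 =d^2*(18*r + 6) + d*(90*r^2 - 159*r - 63) - 45*r^2 + 75*r + 30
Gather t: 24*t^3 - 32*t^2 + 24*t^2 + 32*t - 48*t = 24*t^3 - 8*t^2 - 16*t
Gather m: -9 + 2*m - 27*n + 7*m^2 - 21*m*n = 7*m^2 + m*(2 - 21*n) - 27*n - 9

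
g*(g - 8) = g^2 - 8*g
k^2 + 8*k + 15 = (k + 3)*(k + 5)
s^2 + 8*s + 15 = (s + 3)*(s + 5)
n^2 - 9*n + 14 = (n - 7)*(n - 2)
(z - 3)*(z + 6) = z^2 + 3*z - 18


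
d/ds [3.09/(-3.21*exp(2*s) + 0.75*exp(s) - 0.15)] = (19.8378*exp(s) - 2.3175)*exp(s)/(3.21*exp(2*s) - 0.75*exp(s) + 0.15)^2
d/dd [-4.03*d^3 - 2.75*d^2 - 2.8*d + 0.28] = -12.09*d^2 - 5.5*d - 2.8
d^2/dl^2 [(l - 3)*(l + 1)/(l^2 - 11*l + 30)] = 6*(3*l^3 - 33*l^2 + 93*l - 11)/(l^6 - 33*l^5 + 453*l^4 - 3311*l^3 + 13590*l^2 - 29700*l + 27000)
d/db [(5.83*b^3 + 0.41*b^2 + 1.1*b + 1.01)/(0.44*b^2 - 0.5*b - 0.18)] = (2.5652*b^4 - 5.83*b^3 - 3.8372*b^2 - 1.0364*b + 0.307)/(0.1936*b^4 - 0.44*b^3 + 0.0916*b^2 + 0.18*b + 0.0324)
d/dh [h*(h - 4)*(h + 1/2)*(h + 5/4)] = 4*h^3 - 27*h^2/4 - 51*h/4 - 5/2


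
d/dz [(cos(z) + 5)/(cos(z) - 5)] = 10*sin(z)/(cos(z) - 5)^2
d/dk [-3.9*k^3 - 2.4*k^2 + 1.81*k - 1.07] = -11.7*k^2 - 4.8*k + 1.81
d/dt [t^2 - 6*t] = 2*t - 6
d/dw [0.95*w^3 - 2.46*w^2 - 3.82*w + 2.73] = 2.85*w^2 - 4.92*w - 3.82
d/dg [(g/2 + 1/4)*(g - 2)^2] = (g/2 - 1)*(3*g - 1)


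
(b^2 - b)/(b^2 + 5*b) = (b - 1)/(b + 5)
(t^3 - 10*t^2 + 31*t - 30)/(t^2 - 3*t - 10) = (t^2 - 5*t + 6)/(t + 2)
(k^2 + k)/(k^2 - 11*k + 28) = k*(k + 1)/(k^2 - 11*k + 28)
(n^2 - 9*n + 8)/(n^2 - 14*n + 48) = (n - 1)/(n - 6)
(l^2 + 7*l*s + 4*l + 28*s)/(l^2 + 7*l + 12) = (l + 7*s)/(l + 3)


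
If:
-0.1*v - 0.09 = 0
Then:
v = -0.90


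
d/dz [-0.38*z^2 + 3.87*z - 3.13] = 3.87 - 0.76*z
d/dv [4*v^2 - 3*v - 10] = 8*v - 3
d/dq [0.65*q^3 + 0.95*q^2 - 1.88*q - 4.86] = 1.95*q^2 + 1.9*q - 1.88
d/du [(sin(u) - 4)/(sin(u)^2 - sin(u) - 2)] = (8*sin(u) + cos(u)^2 - 7)*cos(u)/(sin(u) + cos(u)^2 + 1)^2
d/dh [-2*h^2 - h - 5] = -4*h - 1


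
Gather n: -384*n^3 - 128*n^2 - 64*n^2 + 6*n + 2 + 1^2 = -384*n^3 - 192*n^2 + 6*n + 3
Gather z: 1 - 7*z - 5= -7*z - 4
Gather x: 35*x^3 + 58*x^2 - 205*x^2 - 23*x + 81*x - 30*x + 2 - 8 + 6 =35*x^3 - 147*x^2 + 28*x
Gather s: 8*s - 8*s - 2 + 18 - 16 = 0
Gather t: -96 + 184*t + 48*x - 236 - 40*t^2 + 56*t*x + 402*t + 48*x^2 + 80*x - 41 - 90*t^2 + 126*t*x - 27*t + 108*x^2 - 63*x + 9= -130*t^2 + t*(182*x + 559) + 156*x^2 + 65*x - 364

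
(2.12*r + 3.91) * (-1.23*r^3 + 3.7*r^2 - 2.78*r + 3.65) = -2.6076*r^4 + 3.0347*r^3 + 8.5734*r^2 - 3.1318*r + 14.2715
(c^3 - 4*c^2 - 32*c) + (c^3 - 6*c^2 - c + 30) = 2*c^3 - 10*c^2 - 33*c + 30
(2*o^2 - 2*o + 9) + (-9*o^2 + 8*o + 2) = -7*o^2 + 6*o + 11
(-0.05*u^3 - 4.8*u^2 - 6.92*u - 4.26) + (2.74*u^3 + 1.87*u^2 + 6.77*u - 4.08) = 2.69*u^3 - 2.93*u^2 - 0.15*u - 8.34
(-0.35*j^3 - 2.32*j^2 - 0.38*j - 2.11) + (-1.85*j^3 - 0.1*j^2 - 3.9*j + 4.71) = -2.2*j^3 - 2.42*j^2 - 4.28*j + 2.6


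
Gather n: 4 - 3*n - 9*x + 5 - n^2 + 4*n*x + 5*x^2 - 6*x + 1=-n^2 + n*(4*x - 3) + 5*x^2 - 15*x + 10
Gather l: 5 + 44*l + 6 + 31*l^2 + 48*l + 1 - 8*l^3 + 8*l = -8*l^3 + 31*l^2 + 100*l + 12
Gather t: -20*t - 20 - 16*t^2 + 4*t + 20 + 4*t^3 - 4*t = 4*t^3 - 16*t^2 - 20*t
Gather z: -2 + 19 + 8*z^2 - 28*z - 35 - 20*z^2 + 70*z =-12*z^2 + 42*z - 18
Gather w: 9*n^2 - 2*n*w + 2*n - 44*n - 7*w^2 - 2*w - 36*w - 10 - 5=9*n^2 - 42*n - 7*w^2 + w*(-2*n - 38) - 15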